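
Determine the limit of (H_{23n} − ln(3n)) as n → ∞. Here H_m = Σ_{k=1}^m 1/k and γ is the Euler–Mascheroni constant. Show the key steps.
lim = ln(23/3) + γ

By Euler-Maclaurin, H_m = ln m + γ + O(1/m). So
  H_{23n} − ln(3n) = ln(23n) + γ − ln(3n) + O(1/n)
                       = ln(23/3) + γ + O(1/n).
Hence the limit is ln(23/3) + γ.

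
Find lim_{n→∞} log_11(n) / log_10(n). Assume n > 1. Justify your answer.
lim = ln(10) / ln(11) = log_11(10)

Change of base: log_11(n) = ln n / ln 11 and log_10(n) = ln n / ln 10. The ratio is (ln n / ln 11) · (ln 10 / ln n) = ln 10 / ln 11, a constant independent of n. So the limit is ln 10 / ln 11 = log_11(10).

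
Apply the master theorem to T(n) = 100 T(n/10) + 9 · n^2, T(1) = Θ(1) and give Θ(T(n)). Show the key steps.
T(n) = Θ(n^2 log n)

log_10 100 = 2, and f(n) = 9 · n^2 = Θ(n^(log_10 100)). This is Case 2 of the master theorem: T(n) = Θ(f(n) · log n) = Θ(n^2 log n).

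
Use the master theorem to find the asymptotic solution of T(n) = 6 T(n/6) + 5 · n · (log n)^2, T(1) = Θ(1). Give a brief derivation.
T(n) = Θ(n · (log n)^3)

Here log_6 6 = 1 and f(n) = 5 · n · (log n)^2 = Θ(n^(log_6 6) · (log n)^2). This is the extended Case 2 of the master theorem (f matches the critical exponent up to log factors), giving T(n) = Θ(n^(log_6 6) · (log n)^(2+1)) = Θ(n · (log n)^3).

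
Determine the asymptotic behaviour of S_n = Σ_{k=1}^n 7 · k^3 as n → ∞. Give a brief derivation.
S_n ~ 7 · n^4 / 4

By integral comparison (Euler-Maclaurin), Σ_{k=1}^n 7 · k^3 = 7 · ∫_0^n x^3 dx + O(n^3) = 7 · n^4/4 + O(n^3). (Equivalently, Faulhaber's formula gives the same leading term.)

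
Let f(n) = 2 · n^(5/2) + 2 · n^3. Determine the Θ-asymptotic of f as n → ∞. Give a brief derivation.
f(n) ∈ Θ(n^3)

Compare the terms by growth order. For large n, n^a · (log n)^b dominates n^a' · (log n)^b' iff a > a', or (a = a' and b > b'). Ranking the 2 terms shows the dominant one is 2 · n^3. Hence f(n) ∈ Θ(n^3).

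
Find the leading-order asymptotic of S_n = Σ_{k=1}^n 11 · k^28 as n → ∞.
S_n ~ 11 · n^29 / 29

By integral comparison (Euler-Maclaurin), Σ_{k=1}^n 11 · k^28 = 11 · ∫_0^n x^28 dx + O(n^28) = 11 · n^29/29 + O(n^28). (Equivalently, Faulhaber's formula gives the same leading term.)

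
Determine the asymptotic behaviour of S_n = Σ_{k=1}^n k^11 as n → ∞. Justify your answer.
S_n ~ n^12 / 12

By integral comparison (Euler-Maclaurin), Σ_{k=1}^n k^11 = ∫_0^n x^11 dx + O(n^11) = n^12/12 + O(n^11). (Equivalently, Faulhaber's formula gives the same leading term.)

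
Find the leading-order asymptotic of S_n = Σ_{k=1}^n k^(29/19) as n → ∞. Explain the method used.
S_n ~ (19/48) · n^(48/19)

Integral comparison: Σ_{k=1}^n k^(29/19) = ∫_0^n x^(29/19) dx + O(n^(29/19)). The integral is n^(1 + 29/19) / (1 + 29/19) = n^((29+19)/19) / ((29+19)/19) = (19/48) · n^(48/19).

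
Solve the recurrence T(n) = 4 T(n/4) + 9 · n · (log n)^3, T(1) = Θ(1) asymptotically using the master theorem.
T(n) = Θ(n · (log n)^4)

Here log_4 4 = 1 and f(n) = 9 · n · (log n)^3 = Θ(n^(log_4 4) · (log n)^3). This is the extended Case 2 of the master theorem (f matches the critical exponent up to log factors), giving T(n) = Θ(n^(log_4 4) · (log n)^(3+1)) = Θ(n · (log n)^4).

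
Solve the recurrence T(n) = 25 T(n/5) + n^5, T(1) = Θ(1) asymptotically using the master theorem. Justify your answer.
T(n) = Θ(n^5)

log_5 25 ≈ 2.000. f(n) = n^5 dominates n^(log_5 25) since 5 > 2.000, and the regularity condition a·f(n/b) = 25·(n/5)^5 = (25/3125)·n^5 ≤ c·f(n) holds with c = 25/3125 ≈ 0.008 < 1. So this is Case 3: T(n) = Θ(f(n)) = Θ(n^5).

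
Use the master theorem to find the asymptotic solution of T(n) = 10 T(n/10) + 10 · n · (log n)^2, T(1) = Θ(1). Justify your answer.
T(n) = Θ(n · (log n)^3)

Here log_10 10 = 1 and f(n) = 10 · n · (log n)^2 = Θ(n^(log_10 10) · (log n)^2). This is the extended Case 2 of the master theorem (f matches the critical exponent up to log factors), giving T(n) = Θ(n^(log_10 10) · (log n)^(2+1)) = Θ(n · (log n)^3).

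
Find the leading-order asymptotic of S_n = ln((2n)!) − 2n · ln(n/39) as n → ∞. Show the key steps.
S_n ~ 2n · (ln 78 − 1) + O(ln n)

Stirling: ln((2n)!) = 2n ln(2n) − 2n + O(ln n).
  S_n = 2n ln(2n) − 2n − 2n ln(n/39) + O(ln n)
      = 2n ln(2n) − 2n ln n + 2n ln 39 − 2n + O(ln n)
      = 2n ln 2 + 2n ln 39 − 2n + O(ln n)
      = 2n (ln 78 − 1) + O(ln n).
Numerically ln(78) − 1 ≈ 3.3567.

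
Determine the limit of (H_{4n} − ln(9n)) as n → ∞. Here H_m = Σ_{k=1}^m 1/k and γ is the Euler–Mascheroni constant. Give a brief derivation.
lim = ln(4/9) + γ

By Euler-Maclaurin, H_m = ln m + γ + O(1/m). So
  H_{4n} − ln(9n) = ln(4n) + γ − ln(9n) + O(1/n)
                       = ln(4/9) + γ + O(1/n).
Hence the limit is ln(4/9) + γ.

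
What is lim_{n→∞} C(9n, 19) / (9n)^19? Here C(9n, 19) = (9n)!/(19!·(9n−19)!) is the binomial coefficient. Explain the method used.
lim = 1/19! = 1/121645100408832000

With N = 9n → ∞: C(N, 19) / N^19 = [N(N−1)…(N−18)] / (19! · N^19) = (1/19!) · 1 · (1 − 1/(9n)) · … · (1 − 18/(9n)). Each factor → 1 as N → ∞, so the limit is 1/19! = 1/121645100408832000.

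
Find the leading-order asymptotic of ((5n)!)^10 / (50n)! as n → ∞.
((5n)!)^10/(50n)! ~ ((2π·5n)^(9/2) / sqrt(10)) · 10^(−10·5n)  →  0

Write N = 5n. Stirling: N! ~ sqrt(2π N)(N/e)^N and (10N)! ~ sqrt(2π·10N)·(10N/e)^(10N).
  (N!)^10/(10N)! ~ (2π N)^(10/2) (N/e)^(10N) / [sqrt(2π·10N) (10N/e)^(10N)]
     = (2π N)^(10/2) / sqrt(2π·10N) · (N/(10N))^(10N)
     = (2π N)^((10−1)/2) / sqrt(10) · 10^(−10N).
Since 10^10 > 1, the factor 10^(−10N) decays exponentially, so the ratio → 0. Substituting N = 5n gives the stated form.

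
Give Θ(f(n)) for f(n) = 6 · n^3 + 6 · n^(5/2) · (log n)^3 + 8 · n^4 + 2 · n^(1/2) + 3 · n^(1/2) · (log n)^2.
f(n) ∈ Θ(n^4)

Compare the terms by growth order. For large n, n^a · (log n)^b dominates n^a' · (log n)^b' iff a > a', or (a = a' and b > b'). Ranking the 5 terms shows the dominant one is 8 · n^4. Hence f(n) ∈ Θ(n^4).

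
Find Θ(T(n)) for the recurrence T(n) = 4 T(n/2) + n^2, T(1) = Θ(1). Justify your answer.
T(n) = Θ(n^2 log n)

log_2 4 = 2, and f(n) = n^2 = Θ(n^(log_2 4)). This is Case 2 of the master theorem: T(n) = Θ(f(n) · log n) = Θ(n^2 log n).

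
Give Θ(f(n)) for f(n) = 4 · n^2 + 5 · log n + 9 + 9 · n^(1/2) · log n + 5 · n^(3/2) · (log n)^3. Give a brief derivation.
f(n) ∈ Θ(n^2)

Compare the terms by growth order. For large n, n^a · (log n)^b dominates n^a' · (log n)^b' iff a > a', or (a = a' and b > b'). Ranking the 5 terms shows the dominant one is 4 · n^2. Hence f(n) ∈ Θ(n^2).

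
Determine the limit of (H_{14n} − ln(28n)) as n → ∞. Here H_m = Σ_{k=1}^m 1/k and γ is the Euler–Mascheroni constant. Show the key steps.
lim = −ln 2 + γ

By Euler-Maclaurin, H_m = ln m + γ + O(1/m). So
  H_{14n} − ln(28n) = ln(14n) + γ − ln(28n) + O(1/n)
                       = ln(14/28) + γ + O(1/n).
Hence the limit is ln(14/28) + γ (= −ln 2).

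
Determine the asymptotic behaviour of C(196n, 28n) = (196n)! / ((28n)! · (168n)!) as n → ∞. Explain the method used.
C(196n, 28n) ~ (823543/46656)^(28n) · sqrt(7/(12π·28n))

Write N = 28n. Apply Stirling to each factorial:
  (7N)! ~ sqrt(2π·7N) · (7N/e)^(7N),
  N! ~ sqrt(2π N) · (N/e)^N,
  (6N)! ~ sqrt(2π·6N) · (6N/e)^(6N).
The exponential factors combine to (7N)^(7N) / (N^N · (6N)^(6N)) = 7^(7N)/6^(6N) = (7^7/6^6)^N = (823543/46656)^N.
The square-root prefactors combine to sqrt(2π·7N) / (sqrt(2π N)·sqrt(2π·6N)) = sqrt(7 / (2π·6·N)) = sqrt(7/(12π·28n)).
Substituting N = 28n: C(196n, 28n) ~ (823543/46656)^(28n) · sqrt(7/(12π·28n)).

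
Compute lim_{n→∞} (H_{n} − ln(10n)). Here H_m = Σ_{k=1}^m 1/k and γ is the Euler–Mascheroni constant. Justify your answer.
lim = −ln 10 + γ

By Euler-Maclaurin, H_m = ln m + γ + O(1/m). So
  H_{n} − ln(10n) = ln(n) + γ − ln(10n) + O(1/n)
                       = ln(1/10) + γ + O(1/n).
Hence the limit is ln(1/10) + γ.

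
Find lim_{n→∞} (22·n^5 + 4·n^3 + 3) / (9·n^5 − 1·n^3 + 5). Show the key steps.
lim = 22/9

For large n the leading n^5 terms dominate both numerator and denominator. Dividing top and bottom by n^5, every other term tends to 0, leaving 22/9.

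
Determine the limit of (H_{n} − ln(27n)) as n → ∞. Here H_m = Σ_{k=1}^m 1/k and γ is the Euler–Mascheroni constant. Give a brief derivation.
lim = −ln 27 + γ

By Euler-Maclaurin, H_m = ln m + γ + O(1/m). So
  H_{n} − ln(27n) = ln(n) + γ − ln(27n) + O(1/n)
                       = ln(1/27) + γ + O(1/n).
Hence the limit is ln(1/27) + γ.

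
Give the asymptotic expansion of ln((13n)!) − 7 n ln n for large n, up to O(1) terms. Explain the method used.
ln((13n)!) − 7 n ln n = 6 n ln n + 13(ln 13 − 1) n + (1/2) ln(2π·13n) + O(1/n)

Stirling: ln((13n)!) = 13n ln(13n) − 13n + (1/2) ln(2π·13n) + O(1/n).
Expand 13n ln(13n) = 13n (ln n + ln 13) = 13n ln n + 13n ln 13.
Subtract 7n ln n: leading term is (13 − 7) n ln n = 6 n ln n. The next term is 13n ln 13 − 13n = 13(ln 13 − 1) n. Then the (1/2) ln(2π·13n) correction.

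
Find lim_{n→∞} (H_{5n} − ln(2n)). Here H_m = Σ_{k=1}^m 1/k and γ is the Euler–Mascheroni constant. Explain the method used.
lim = ln(5/2) + γ

By Euler-Maclaurin, H_m = ln m + γ + O(1/m). So
  H_{5n} − ln(2n) = ln(5n) + γ − ln(2n) + O(1/n)
                       = ln(5/2) + γ + O(1/n).
Hence the limit is ln(5/2) + γ.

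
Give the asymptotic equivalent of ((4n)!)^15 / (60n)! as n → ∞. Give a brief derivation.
((4n)!)^15/(60n)! ~ ((2π·4n)^(14/2) / sqrt(15)) · 15^(−15·4n)  →  0

Write N = 4n. Stirling: N! ~ sqrt(2π N)(N/e)^N and (15N)! ~ sqrt(2π·15N)·(15N/e)^(15N).
  (N!)^15/(15N)! ~ (2π N)^(15/2) (N/e)^(15N) / [sqrt(2π·15N) (15N/e)^(15N)]
     = (2π N)^(15/2) / sqrt(2π·15N) · (N/(15N))^(15N)
     = (2π N)^((15−1)/2) / sqrt(15) · 15^(−15N).
Since 15^15 > 1, the factor 15^(−15N) decays exponentially, so the ratio → 0. Substituting N = 4n gives the stated form.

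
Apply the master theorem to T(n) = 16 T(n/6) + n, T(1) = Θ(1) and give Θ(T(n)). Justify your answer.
T(n) = Θ(n^(log_6 16))

Master theorem: compare f(n) = n to n^(log_6 16) where log_6 16 ≈ 1.547. Since 1 < log_6 16, we have f(n) = O(n^(log_6 16 − ε)) for some ε > 0 — Case 1. Hence T(n) = Θ(n^(log_6 16)).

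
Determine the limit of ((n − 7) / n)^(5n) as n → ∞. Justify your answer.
lim = e^(−35)

Rewrite as (1 − 7/n)^(5n). By the standard limit (1 + x/n)^n → e^x, we have (1 − 7/n)^n → e^(−7), and raising to the 5th power gives e^(−35).
More precisely, ln[(1 − 7/n)^(5n)] = 5n · ln(1 − 7/n) = 5n · (-7/n + O(1/n^2)) = -35 + O(1/n) → -35.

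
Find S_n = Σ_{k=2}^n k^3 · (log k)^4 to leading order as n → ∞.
S_n ~ n^4 · (log n)^4 / 4

By integral comparison, S_n = ∫_1^n x^3 · (log x)^4 dx + O(n^3 · (log n)^4). For the integral, the leading term of ∫_1^n x^3 (log x)^4 dx is n^4/4 · (log n)^4 (by repeated integration by parts; each step lowers the log-exponent and produces a relatively O(1/log n) correction). Hence S_n ~ n^4 · (log n)^4 / 4.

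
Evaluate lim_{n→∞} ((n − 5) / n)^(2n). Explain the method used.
lim = e^(−10)

Rewrite as (1 − 5/n)^(2n). By the standard limit (1 + x/n)^n → e^x, we have (1 − 5/n)^n → e^(−5), and raising to the 2nd power gives e^(−10).
More precisely, ln[(1 − 5/n)^(2n)] = 2n · ln(1 − 5/n) = 2n · (-5/n + O(1/n^2)) = -10 + O(1/n) → -10.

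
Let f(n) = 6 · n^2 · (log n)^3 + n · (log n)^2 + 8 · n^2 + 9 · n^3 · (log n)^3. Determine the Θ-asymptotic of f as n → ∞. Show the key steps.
f(n) ∈ Θ(n^3 · (log n)^3)

Compare the terms by growth order. For large n, n^a · (log n)^b dominates n^a' · (log n)^b' iff a > a', or (a = a' and b > b'). Ranking the 4 terms shows the dominant one is 9 · n^3 · (log n)^3. Hence f(n) ∈ Θ(n^3 · (log n)^3).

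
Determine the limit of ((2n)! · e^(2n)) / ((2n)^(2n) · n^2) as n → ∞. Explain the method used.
lim = 0

Stirling: (2n)! ~ sqrt(2π·2n) · (2n/e)^(2n). Hence
  (2n)! · e^(2n) / (2n)^(2n) ~ sqrt(2π·2n).
Dividing by n^2: sqrt(2π·2n) / n^2 = sqrt(2π·2) · n^((1−4)/2), so the expression behaves like sqrt(2π·2) · n^((1−4)/2) → 0.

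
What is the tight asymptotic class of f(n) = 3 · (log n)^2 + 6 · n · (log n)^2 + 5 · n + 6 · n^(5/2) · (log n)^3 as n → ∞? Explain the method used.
f(n) ∈ Θ(n^(5/2) · (log n)^3)

Compare the terms by growth order. For large n, n^a · (log n)^b dominates n^a' · (log n)^b' iff a > a', or (a = a' and b > b'). Ranking the 4 terms shows the dominant one is 6 · n^(5/2) · (log n)^3. Hence f(n) ∈ Θ(n^(5/2) · (log n)^3).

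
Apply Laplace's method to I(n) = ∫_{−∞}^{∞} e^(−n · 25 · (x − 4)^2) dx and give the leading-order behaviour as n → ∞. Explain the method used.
I(n) = sqrt(π/(25n))

Here φ(x) = 25 · (x − 4)^2 has its unique minimum at x* = 4 with φ(x*) = 0 and φ''(x*) = 50. Laplace's method gives
  I(n) ~ e^(−n φ(x*)) · sqrt(2π / (n · φ''(x*))) = sqrt(2π / (50n)) = sqrt(π/(25n)).
This is exact: substituting u = (x − 4)·sqrt(25n) gives I(n) = (1/sqrt(25n)) ∫_{−∞}^{∞} e^(−u^2) du = sqrt(π/(25n)).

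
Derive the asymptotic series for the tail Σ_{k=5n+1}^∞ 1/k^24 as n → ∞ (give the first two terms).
Σ_{k>5n} 1/k^24 = 1/(23 · (5n)^23) − 1/(2 · (5n)^24) + O(1/(5n)^25)

Compare to the integral: ∫_{5n}^∞ x^(−24) dx = [−x^(−23)/23]_{5n}^∞ = 1/((24−1)·(5n)^23). The Euler-Maclaurin correction adds −f(5n)/2 = −1/(2·(5n)^24). Euler-Maclaurin then gives
  Σ_{k>5n} 1/k^24 = ∫_{5n}^∞ dx/x^24 − 1/(2·(5n)^24) + O(1/(5n)^25).
(Equivalently this is ζ(24) − Σ_{k≤5n} 1/k^24.)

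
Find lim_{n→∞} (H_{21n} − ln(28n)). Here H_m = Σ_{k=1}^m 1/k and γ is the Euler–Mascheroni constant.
lim = ln(3/4) + γ

By Euler-Maclaurin, H_m = ln m + γ + O(1/m). So
  H_{21n} − ln(28n) = ln(21n) + γ − ln(28n) + O(1/n)
                       = ln(21/28) + γ + O(1/n).
Hence the limit is ln(21/28) + γ (= ln(3/4)).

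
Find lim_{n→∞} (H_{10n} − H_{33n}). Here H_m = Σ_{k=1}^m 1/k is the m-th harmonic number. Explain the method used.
lim = ln(10/33)

Euler-Maclaurin gives H_m = ln m + γ + 1/(2m) + O(1/m^2). The γ and O(1/m) terms cancel in the difference:
  H_{10n} − H_{33n} = ln(10n) − ln(33n) + O(1/n) = ln(10/33) + O(1/n).
Hence the limit is ln(10/33).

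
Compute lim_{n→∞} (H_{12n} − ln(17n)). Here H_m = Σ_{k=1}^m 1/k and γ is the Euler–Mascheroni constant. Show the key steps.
lim = ln(12/17) + γ

By Euler-Maclaurin, H_m = ln m + γ + O(1/m). So
  H_{12n} − ln(17n) = ln(12n) + γ − ln(17n) + O(1/n)
                       = ln(12/17) + γ + O(1/n).
Hence the limit is ln(12/17) + γ.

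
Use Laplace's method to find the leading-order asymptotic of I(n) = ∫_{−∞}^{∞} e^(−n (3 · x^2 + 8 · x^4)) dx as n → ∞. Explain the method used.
I(n) ~ sqrt(π/(3n))

φ(x) = 3 · x^2 + 8 · x^4 has its unique global minimum at x* = 0 (since φ'(x) = 6x + 32x^3 = 0 only at x = 0 for real x with both coefficients positive, and φ → ∞ as |x| → ∞). At x* = 0, φ(0) = 0 and φ''(0) = 6. Laplace's method then gives
  I(n) ~ sqrt(2π / (n · φ''(0))) · e^(−n φ(0)) = sqrt(2π / (6n)) = sqrt(π/(3n)).
The 8 · x^4 term contributes only at subleading order (an O(1/n) relative correction).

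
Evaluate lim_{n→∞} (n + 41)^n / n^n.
lim = e^41

Rewrite as (1 + 41/n)^(n). By the standard limit (1 + x/n)^n → e^x, we have (1 + 41/n)^n → e^41, and raising to the 1st power gives e^41.
More precisely, ln[(1 + 41/n)^(n)] = n · ln(1 + 41/n) = n · (41/n + O(1/n^2)) = 41 + O(1/n) → 41.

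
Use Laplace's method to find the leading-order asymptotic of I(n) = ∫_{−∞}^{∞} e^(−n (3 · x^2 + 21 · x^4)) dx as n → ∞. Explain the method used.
I(n) ~ sqrt(π/(3n))

φ(x) = 3 · x^2 + 21 · x^4 has its unique global minimum at x* = 0 (since φ'(x) = 6x + 84x^3 = 0 only at x = 0 for real x with both coefficients positive, and φ → ∞ as |x| → ∞). At x* = 0, φ(0) = 0 and φ''(0) = 6. Laplace's method then gives
  I(n) ~ sqrt(2π / (n · φ''(0))) · e^(−n φ(0)) = sqrt(2π / (6n)) = sqrt(π/(3n)).
The 21 · x^4 term contributes only at subleading order (an O(1/n) relative correction).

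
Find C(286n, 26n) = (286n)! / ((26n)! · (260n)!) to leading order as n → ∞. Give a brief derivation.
C(286n, 26n) ~ (285311670611/10000000000)^(26n) · sqrt(11/(20π·26n))

Write N = 26n. Apply Stirling to each factorial:
  (11N)! ~ sqrt(2π·11N) · (11N/e)^(11N),
  N! ~ sqrt(2π N) · (N/e)^N,
  (10N)! ~ sqrt(2π·10N) · (10N/e)^(10N).
The exponential factors combine to (11N)^(11N) / (N^N · (10N)^(10N)) = 11^(11N)/10^(10N) = (11^11/10^10)^N = (285311670611/10000000000)^N.
The square-root prefactors combine to sqrt(2π·11N) / (sqrt(2π N)·sqrt(2π·10N)) = sqrt(11 / (2π·10·N)) = sqrt(11/(20π·26n)).
Substituting N = 26n: C(286n, 26n) ~ (285311670611/10000000000)^(26n) · sqrt(11/(20π·26n)).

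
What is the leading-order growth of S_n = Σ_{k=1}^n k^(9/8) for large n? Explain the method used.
S_n ~ (8/17) · n^(17/8)

Integral comparison: Σ_{k=1}^n k^(9/8) = ∫_0^n x^(9/8) dx + O(n^(9/8)). The integral is n^(1 + 9/8) / (1 + 9/8) = n^((9+8)/8) / ((9+8)/8) = (8/17) · n^(17/8).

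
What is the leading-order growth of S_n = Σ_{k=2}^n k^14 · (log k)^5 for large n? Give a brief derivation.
S_n ~ n^15 · (log n)^5 / 15

By integral comparison, S_n = ∫_1^n x^14 · (log x)^5 dx + O(n^14 · (log n)^5). For the integral, the leading term of ∫_1^n x^14 (log x)^5 dx is n^15/15 · (log n)^5 (by repeated integration by parts; each step lowers the log-exponent and produces a relatively O(1/log n) correction). Hence S_n ~ n^15 · (log n)^5 / 15.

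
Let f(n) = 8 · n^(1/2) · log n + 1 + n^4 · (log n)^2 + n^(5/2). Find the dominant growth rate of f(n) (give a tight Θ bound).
f(n) ∈ Θ(n^4 · (log n)^2)

Compare the terms by growth order. For large n, n^a · (log n)^b dominates n^a' · (log n)^b' iff a > a', or (a = a' and b > b'). Ranking the 4 terms shows the dominant one is n^4 · (log n)^2. Hence f(n) ∈ Θ(n^4 · (log n)^2).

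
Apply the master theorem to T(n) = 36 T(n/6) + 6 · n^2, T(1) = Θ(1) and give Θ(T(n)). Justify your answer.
T(n) = Θ(n^2 log n)

log_6 36 = 2, and f(n) = 6 · n^2 = Θ(n^(log_6 36)). This is Case 2 of the master theorem: T(n) = Θ(f(n) · log n) = Θ(n^2 log n).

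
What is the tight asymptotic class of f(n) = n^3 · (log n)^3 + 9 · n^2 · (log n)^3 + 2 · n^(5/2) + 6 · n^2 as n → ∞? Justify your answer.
f(n) ∈ Θ(n^3 · (log n)^3)

Compare the terms by growth order. For large n, n^a · (log n)^b dominates n^a' · (log n)^b' iff a > a', or (a = a' and b > b'). Ranking the 4 terms shows the dominant one is n^3 · (log n)^3. Hence f(n) ∈ Θ(n^3 · (log n)^3).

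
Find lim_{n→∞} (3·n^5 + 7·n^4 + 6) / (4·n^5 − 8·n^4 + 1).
lim = 3/4

For large n the leading n^5 terms dominate both numerator and denominator. Dividing top and bottom by n^5, every other term tends to 0, leaving 3/4.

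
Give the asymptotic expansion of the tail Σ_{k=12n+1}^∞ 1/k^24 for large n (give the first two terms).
Σ_{k>12n} 1/k^24 = 1/(23 · (12n)^23) − 1/(2 · (12n)^24) + O(1/(12n)^25)

Compare to the integral: ∫_{12n}^∞ x^(−24) dx = [−x^(−23)/23]_{12n}^∞ = 1/((24−1)·(12n)^23). The Euler-Maclaurin correction adds −f(12n)/2 = −1/(2·(12n)^24). Euler-Maclaurin then gives
  Σ_{k>12n} 1/k^24 = ∫_{12n}^∞ dx/x^24 − 1/(2·(12n)^24) + O(1/(12n)^25).
(Equivalently this is ζ(24) − Σ_{k≤12n} 1/k^24.)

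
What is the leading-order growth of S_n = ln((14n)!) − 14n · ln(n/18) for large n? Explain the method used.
S_n ~ 14n · (ln 252 − 1) + O(ln n)

Stirling: ln((14n)!) = 14n ln(14n) − 14n + O(ln n).
  S_n = 14n ln(14n) − 14n − 14n ln(n/18) + O(ln n)
      = 14n ln(14n) − 14n ln n + 14n ln 18 − 14n + O(ln n)
      = 14n ln 14 + 14n ln 18 − 14n + O(ln n)
      = 14n (ln 252 − 1) + O(ln n).
Numerically ln(252) − 1 ≈ 4.5294.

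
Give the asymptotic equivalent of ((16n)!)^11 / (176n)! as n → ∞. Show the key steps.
((16n)!)^11/(176n)! ~ ((2π·16n)^(10/2) / sqrt(11)) · 11^(−11·16n)  →  0

Write N = 16n. Stirling: N! ~ sqrt(2π N)(N/e)^N and (11N)! ~ sqrt(2π·11N)·(11N/e)^(11N).
  (N!)^11/(11N)! ~ (2π N)^(11/2) (N/e)^(11N) / [sqrt(2π·11N) (11N/e)^(11N)]
     = (2π N)^(11/2) / sqrt(2π·11N) · (N/(11N))^(11N)
     = (2π N)^((11−1)/2) / sqrt(11) · 11^(−11N).
Since 11^11 > 1, the factor 11^(−11N) decays exponentially, so the ratio → 0. Substituting N = 16n gives the stated form.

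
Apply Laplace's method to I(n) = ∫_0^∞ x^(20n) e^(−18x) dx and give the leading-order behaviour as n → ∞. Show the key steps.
I(n) ~ (sqrt(2π·20n) / 18) · (20n/(18e))^(20n)

Write the integrand as exp(20n ln x − 18x) and set f(x) = 20n ln x − 18x. Then f'(x) = 20n/x − 18 = 0 at x* = 20n/18, and f''(x*) = −20n/x*^2 = −18^2/(20n). Laplace's method (interior maximum) gives
  I(n) ~ e^(f(x*)) · sqrt(2π / |f''(x*)|)
        = exp(20n ln(20n/18) − 20n) · sqrt(2π · 20n / 18^2)
        = (20n/18)^(20n) e^(−20n) · sqrt(2π·20n) / 18
        = (sqrt(2π·20n) / 18) · (20n/(18e))^(20n).
This matches Γ(20n+1)/18^(20n+1) with Stirling applied to Γ.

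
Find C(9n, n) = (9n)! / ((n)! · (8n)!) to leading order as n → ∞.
C(9n, n) ~ (387420489/16777216)^(n) · sqrt(9/(16π·n))

Write N = n. Apply Stirling to each factorial:
  (9N)! ~ sqrt(2π·9N) · (9N/e)^(9N),
  N! ~ sqrt(2π N) · (N/e)^N,
  (8N)! ~ sqrt(2π·8N) · (8N/e)^(8N).
The exponential factors combine to (9N)^(9N) / (N^N · (8N)^(8N)) = 9^(9N)/8^(8N) = (9^9/8^8)^N = (387420489/16777216)^N.
The square-root prefactors combine to sqrt(2π·9N) / (sqrt(2π N)·sqrt(2π·8N)) = sqrt(9 / (2π·8·N)) = sqrt(9/(16π·n)).
Substituting N = n: C(9n, n) ~ (387420489/16777216)^(n) · sqrt(9/(16π·n)).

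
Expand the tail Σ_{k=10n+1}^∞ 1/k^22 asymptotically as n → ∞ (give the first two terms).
Σ_{k>10n} 1/k^22 = 1/(21 · (10n)^21) − 1/(2 · (10n)^22) + O(1/(10n)^23)

Compare to the integral: ∫_{10n}^∞ x^(−22) dx = [−x^(−21)/21]_{10n}^∞ = 1/((22−1)·(10n)^21). The Euler-Maclaurin correction adds −f(10n)/2 = −1/(2·(10n)^22). Euler-Maclaurin then gives
  Σ_{k>10n} 1/k^22 = ∫_{10n}^∞ dx/x^22 − 1/(2·(10n)^22) + O(1/(10n)^23).
(Equivalently this is ζ(22) − Σ_{k≤10n} 1/k^22.)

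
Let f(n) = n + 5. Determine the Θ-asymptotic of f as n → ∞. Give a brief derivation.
f(n) ∈ Θ(n)

Compare the terms by growth order. For large n, n^a · (log n)^b dominates n^a' · (log n)^b' iff a > a', or (a = a' and b > b'). Ranking the 2 terms shows the dominant one is n. Hence f(n) ∈ Θ(n).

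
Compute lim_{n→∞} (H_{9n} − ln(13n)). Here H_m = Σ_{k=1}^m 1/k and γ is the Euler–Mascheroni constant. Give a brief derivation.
lim = ln(9/13) + γ

By Euler-Maclaurin, H_m = ln m + γ + O(1/m). So
  H_{9n} − ln(13n) = ln(9n) + γ − ln(13n) + O(1/n)
                       = ln(9/13) + γ + O(1/n).
Hence the limit is ln(9/13) + γ.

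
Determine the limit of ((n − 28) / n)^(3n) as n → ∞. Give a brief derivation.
lim = e^(−84)

Rewrite as (1 − 28/n)^(3n). By the standard limit (1 + x/n)^n → e^x, we have (1 − 28/n)^n → e^(−28), and raising to the 3rd power gives e^(−84).
More precisely, ln[(1 − 28/n)^(3n)] = 3n · ln(1 − 28/n) = 3n · (-28/n + O(1/n^2)) = -84 + O(1/n) → -84.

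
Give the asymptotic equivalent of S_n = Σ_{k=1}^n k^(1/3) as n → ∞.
S_n ~ (3/4) · n^(4/3)

Integral comparison: Σ_{k=1}^n k^(1/3) = ∫_0^n x^(1/3) dx + O(n^(1/3)). The integral is n^(1 + 1/3) / (1 + 1/3) = n^((1+3)/3) / ((1+3)/3) = (3/4) · n^(4/3).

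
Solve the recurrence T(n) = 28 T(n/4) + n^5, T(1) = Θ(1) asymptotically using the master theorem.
T(n) = Θ(n^5)

log_4 28 ≈ 2.404. f(n) = n^5 dominates n^(log_4 28) since 5 > 2.404, and the regularity condition a·f(n/b) = 28·(n/4)^5 = (28/1024)·n^5 ≤ c·f(n) holds with c = 28/1024 ≈ 0.0273 < 1. So this is Case 3: T(n) = Θ(f(n)) = Θ(n^5).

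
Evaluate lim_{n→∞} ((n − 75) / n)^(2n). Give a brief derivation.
lim = e^(−150)

Rewrite as (1 − 75/n)^(2n). By the standard limit (1 + x/n)^n → e^x, we have (1 − 75/n)^n → e^(−75), and raising to the 2nd power gives e^(−150).
More precisely, ln[(1 − 75/n)^(2n)] = 2n · ln(1 − 75/n) = 2n · (-75/n + O(1/n^2)) = -150 + O(1/n) → -150.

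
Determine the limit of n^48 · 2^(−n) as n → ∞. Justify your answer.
lim = 0

Exponentials with base > 1 dominate every fixed polynomial: for any fixed c, n^c / 2^n → 0 as n → ∞ (e.g. by the ratio test, or by writing 2^n = e^(n ln 2) and noting e^(n ln 2) / n^c → ∞). Hence n^48 · 2^(−n) = n^48 / 2^n → 0.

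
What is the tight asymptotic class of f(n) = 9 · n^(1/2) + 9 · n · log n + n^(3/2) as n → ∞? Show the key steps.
f(n) ∈ Θ(n^(3/2))

Compare the terms by growth order. For large n, n^a · (log n)^b dominates n^a' · (log n)^b' iff a > a', or (a = a' and b > b'). Ranking the 3 terms shows the dominant one is n^(3/2). Hence f(n) ∈ Θ(n^(3/2)).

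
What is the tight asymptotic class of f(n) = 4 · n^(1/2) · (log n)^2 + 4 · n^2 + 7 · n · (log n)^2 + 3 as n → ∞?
f(n) ∈ Θ(n^2)

Compare the terms by growth order. For large n, n^a · (log n)^b dominates n^a' · (log n)^b' iff a > a', or (a = a' and b > b'). Ranking the 4 terms shows the dominant one is 4 · n^2. Hence f(n) ∈ Θ(n^2).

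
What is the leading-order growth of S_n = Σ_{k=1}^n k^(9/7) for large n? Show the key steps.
S_n ~ (7/16) · n^(16/7)

Integral comparison: Σ_{k=1}^n k^(9/7) = ∫_0^n x^(9/7) dx + O(n^(9/7)). The integral is n^(1 + 9/7) / (1 + 9/7) = n^((9+7)/7) / ((9+7)/7) = (7/16) · n^(16/7).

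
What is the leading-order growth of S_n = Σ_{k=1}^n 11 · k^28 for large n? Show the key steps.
S_n ~ 11 · n^29 / 29

By integral comparison (Euler-Maclaurin), Σ_{k=1}^n 11 · k^28 = 11 · ∫_0^n x^28 dx + O(n^28) = 11 · n^29/29 + O(n^28). (Equivalently, Faulhaber's formula gives the same leading term.)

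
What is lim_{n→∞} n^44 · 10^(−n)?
lim = 0

Exponentials with base > 1 dominate every fixed polynomial: for any fixed c, n^c / 10^n → 0 as n → ∞ (e.g. by the ratio test, or by writing 10^n = e^(n ln 10) and noting e^(n ln 10) / n^c → ∞). Hence n^44 · 10^(−n) = n^44 / 10^n → 0.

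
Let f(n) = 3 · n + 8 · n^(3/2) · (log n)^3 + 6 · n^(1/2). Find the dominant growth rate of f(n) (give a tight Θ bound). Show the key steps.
f(n) ∈ Θ(n^(3/2) · (log n)^3)

Compare the terms by growth order. For large n, n^a · (log n)^b dominates n^a' · (log n)^b' iff a > a', or (a = a' and b > b'). Ranking the 3 terms shows the dominant one is 8 · n^(3/2) · (log n)^3. Hence f(n) ∈ Θ(n^(3/2) · (log n)^3).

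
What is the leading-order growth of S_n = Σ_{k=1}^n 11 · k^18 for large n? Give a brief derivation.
S_n ~ 11 · n^19 / 19

By integral comparison (Euler-Maclaurin), Σ_{k=1}^n 11 · k^18 = 11 · ∫_0^n x^18 dx + O(n^18) = 11 · n^19/19 + O(n^18). (Equivalently, Faulhaber's formula gives the same leading term.)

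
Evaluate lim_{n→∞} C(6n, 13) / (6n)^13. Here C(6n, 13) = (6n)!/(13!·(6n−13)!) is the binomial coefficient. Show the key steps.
lim = 1/13! = 1/6227020800

With N = 6n → ∞: C(N, 13) / N^13 = [N(N−1)…(N−12)] / (13! · N^13) = (1/13!) · 1 · (1 − 1/(6n)) · … · (1 − 12/(6n)). Each factor → 1 as N → ∞, so the limit is 1/13! = 1/6227020800.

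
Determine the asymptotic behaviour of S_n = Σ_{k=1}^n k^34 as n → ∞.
S_n ~ n^35 / 35

By integral comparison (Euler-Maclaurin), Σ_{k=1}^n k^34 = ∫_0^n x^34 dx + O(n^34) = n^35/35 + O(n^34). (Equivalently, Faulhaber's formula gives the same leading term.)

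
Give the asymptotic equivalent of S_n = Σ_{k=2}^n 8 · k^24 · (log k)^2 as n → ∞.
S_n ~ 8 · n^25 · (log n)^2 / 25

By integral comparison, S_n = ∫_1^n 8 · x^24 · (log x)^2 dx + O(n^24 · (log n)^2). For the integral, the leading term of ∫_1^n x^24 (log x)^2 dx is n^25/25 · (log n)^2 (by repeated integration by parts; each step lowers the log-exponent and produces a relatively O(1/log n) correction). Hence S_n ~ 8 · n^25 · (log n)^2 / 25.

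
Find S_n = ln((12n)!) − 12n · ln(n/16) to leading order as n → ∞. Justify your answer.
S_n ~ 12n · (ln 192 − 1) + O(ln n)

Stirling: ln((12n)!) = 12n ln(12n) − 12n + O(ln n).
  S_n = 12n ln(12n) − 12n − 12n ln(n/16) + O(ln n)
      = 12n ln(12n) − 12n ln n + 12n ln 16 − 12n + O(ln n)
      = 12n ln 12 + 12n ln 16 − 12n + O(ln n)
      = 12n (ln 192 − 1) + O(ln n).
Numerically ln(192) − 1 ≈ 4.2575.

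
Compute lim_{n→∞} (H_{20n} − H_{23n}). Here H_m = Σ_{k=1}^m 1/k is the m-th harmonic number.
lim = ln(20/23)

Euler-Maclaurin gives H_m = ln m + γ + 1/(2m) + O(1/m^2). The γ and O(1/m) terms cancel in the difference:
  H_{20n} − H_{23n} = ln(20n) − ln(23n) + O(1/n) = ln(20/23) + O(1/n).
Hence the limit is ln(20/23).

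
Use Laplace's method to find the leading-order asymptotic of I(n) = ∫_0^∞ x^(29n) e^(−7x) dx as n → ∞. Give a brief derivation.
I(n) ~ (sqrt(2π·29n) / 7) · (29n/(7e))^(29n)

Write the integrand as exp(29n ln x − 7x) and set f(x) = 29n ln x − 7x. Then f'(x) = 29n/x − 7 = 0 at x* = 29n/7, and f''(x*) = −29n/x*^2 = −7^2/(29n). Laplace's method (interior maximum) gives
  I(n) ~ e^(f(x*)) · sqrt(2π / |f''(x*)|)
        = exp(29n ln(29n/7) − 29n) · sqrt(2π · 29n / 7^2)
        = (29n/7)^(29n) e^(−29n) · sqrt(2π·29n) / 7
        = (sqrt(2π·29n) / 7) · (29n/(7e))^(29n).
This matches Γ(29n+1)/7^(29n+1) with Stirling applied to Γ.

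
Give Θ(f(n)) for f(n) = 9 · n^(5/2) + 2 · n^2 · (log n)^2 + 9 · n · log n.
f(n) ∈ Θ(n^(5/2))

Compare the terms by growth order. For large n, n^a · (log n)^b dominates n^a' · (log n)^b' iff a > a', or (a = a' and b > b'). Ranking the 3 terms shows the dominant one is 9 · n^(5/2). Hence f(n) ∈ Θ(n^(5/2)).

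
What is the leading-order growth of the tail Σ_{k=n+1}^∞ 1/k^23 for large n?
Σ_{k>n} 1/k^23 ~ 1/(22 · n^22)

Compare to the integral: ∫_{n}^∞ x^(−23) dx = [−x^(−22)/22]_{n}^∞ = 1/((23−1)·n^22). Euler-Maclaurin then gives
  Σ_{k>n} 1/k^23 = ∫_{n}^∞ dx/x^23 − 1/(2·n^23) + O(1/n^24).
(Equivalently this is ζ(23) − Σ_{k≤n} 1/k^23.)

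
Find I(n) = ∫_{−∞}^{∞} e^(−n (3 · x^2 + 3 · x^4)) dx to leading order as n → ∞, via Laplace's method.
I(n) ~ sqrt(π/(3n))

φ(x) = 3 · x^2 + 3 · x^4 has its unique global minimum at x* = 0 (since φ'(x) = 6x + 12x^3 = 0 only at x = 0 for real x with both coefficients positive, and φ → ∞ as |x| → ∞). At x* = 0, φ(0) = 0 and φ''(0) = 6. Laplace's method then gives
  I(n) ~ sqrt(2π / (n · φ''(0))) · e^(−n φ(0)) = sqrt(2π / (6n)) = sqrt(π/(3n)).
The 3 · x^4 term contributes only at subleading order (an O(1/n) relative correction).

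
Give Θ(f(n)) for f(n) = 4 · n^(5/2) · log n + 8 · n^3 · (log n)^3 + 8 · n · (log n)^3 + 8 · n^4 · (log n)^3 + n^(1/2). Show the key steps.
f(n) ∈ Θ(n^4 · (log n)^3)

Compare the terms by growth order. For large n, n^a · (log n)^b dominates n^a' · (log n)^b' iff a > a', or (a = a' and b > b'). Ranking the 5 terms shows the dominant one is 8 · n^4 · (log n)^3. Hence f(n) ∈ Θ(n^4 · (log n)^3).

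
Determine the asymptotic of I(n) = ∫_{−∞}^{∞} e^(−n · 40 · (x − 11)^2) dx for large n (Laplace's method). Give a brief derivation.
I(n) = sqrt(π/(40n))

Here φ(x) = 40 · (x − 11)^2 has its unique minimum at x* = 11 with φ(x*) = 0 and φ''(x*) = 80. Laplace's method gives
  I(n) ~ e^(−n φ(x*)) · sqrt(2π / (n · φ''(x*))) = sqrt(2π / (80n)) = sqrt(π/(40n)).
This is exact: substituting u = (x − 11)·sqrt(40n) gives I(n) = (1/sqrt(40n)) ∫_{−∞}^{∞} e^(−u^2) du = sqrt(π/(40n)).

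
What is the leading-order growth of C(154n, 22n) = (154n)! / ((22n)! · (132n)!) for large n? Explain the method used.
C(154n, 22n) ~ (823543/46656)^(22n) · sqrt(7/(12π·22n))

Write N = 22n. Apply Stirling to each factorial:
  (7N)! ~ sqrt(2π·7N) · (7N/e)^(7N),
  N! ~ sqrt(2π N) · (N/e)^N,
  (6N)! ~ sqrt(2π·6N) · (6N/e)^(6N).
The exponential factors combine to (7N)^(7N) / (N^N · (6N)^(6N)) = 7^(7N)/6^(6N) = (7^7/6^6)^N = (823543/46656)^N.
The square-root prefactors combine to sqrt(2π·7N) / (sqrt(2π N)·sqrt(2π·6N)) = sqrt(7 / (2π·6·N)) = sqrt(7/(12π·22n)).
Substituting N = 22n: C(154n, 22n) ~ (823543/46656)^(22n) · sqrt(7/(12π·22n)).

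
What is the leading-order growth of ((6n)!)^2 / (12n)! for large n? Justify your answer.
((6n)!)^2/(12n)! ~ ((2π·6n)^(1/2) / sqrt(2)) · 2^(−2·6n)  →  0

Write N = 6n. Stirling: N! ~ sqrt(2π N)(N/e)^N and (2N)! ~ sqrt(2π·2N)·(2N/e)^(2N).
  (N!)^2/(2N)! ~ (2π N)^(2/2) (N/e)^(2N) / [sqrt(2π·2N) (2N/e)^(2N)]
     = (2π N)^(2/2) / sqrt(2π·2N) · (N/(2N))^(2N)
     = (2π N)^((2−1)/2) / sqrt(2) · 2^(−2N).
Since 2^2 > 1, the factor 2^(−2N) decays exponentially, so the ratio → 0. Substituting N = 6n gives the stated form.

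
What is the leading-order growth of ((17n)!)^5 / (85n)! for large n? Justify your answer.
((17n)!)^5/(85n)! ~ ((2π·17n)^(4/2) / sqrt(5)) · 5^(−5·17n)  →  0

Write N = 17n. Stirling: N! ~ sqrt(2π N)(N/e)^N and (5N)! ~ sqrt(2π·5N)·(5N/e)^(5N).
  (N!)^5/(5N)! ~ (2π N)^(5/2) (N/e)^(5N) / [sqrt(2π·5N) (5N/e)^(5N)]
     = (2π N)^(5/2) / sqrt(2π·5N) · (N/(5N))^(5N)
     = (2π N)^((5−1)/2) / sqrt(5) · 5^(−5N).
Since 5^5 > 1, the factor 5^(−5N) decays exponentially, so the ratio → 0. Substituting N = 17n gives the stated form.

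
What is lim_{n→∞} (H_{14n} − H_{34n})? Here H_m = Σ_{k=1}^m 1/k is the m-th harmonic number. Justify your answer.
lim = ln(14/34) = ln(7/17)

Euler-Maclaurin gives H_m = ln m + γ + 1/(2m) + O(1/m^2). The γ and O(1/m) terms cancel in the difference:
  H_{14n} − H_{34n} = ln(14n) − ln(34n) + O(1/n) = ln(14/34) + O(1/n).
Hence the limit is ln(14/34) = ln(7/17).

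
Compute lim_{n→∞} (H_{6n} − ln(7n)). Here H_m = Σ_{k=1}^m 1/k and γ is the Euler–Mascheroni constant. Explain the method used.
lim = ln(6/7) + γ

By Euler-Maclaurin, H_m = ln m + γ + O(1/m). So
  H_{6n} − ln(7n) = ln(6n) + γ − ln(7n) + O(1/n)
                       = ln(6/7) + γ + O(1/n).
Hence the limit is ln(6/7) + γ.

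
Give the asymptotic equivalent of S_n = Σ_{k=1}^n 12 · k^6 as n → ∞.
S_n ~ 12 · n^7 / 7

By integral comparison (Euler-Maclaurin), Σ_{k=1}^n 12 · k^6 = 12 · ∫_0^n x^6 dx + O(n^6) = 12 · n^7/7 + O(n^6). (Equivalently, Faulhaber's formula gives the same leading term.)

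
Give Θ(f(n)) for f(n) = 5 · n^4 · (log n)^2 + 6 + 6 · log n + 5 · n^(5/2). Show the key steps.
f(n) ∈ Θ(n^4 · (log n)^2)

Compare the terms by growth order. For large n, n^a · (log n)^b dominates n^a' · (log n)^b' iff a > a', or (a = a' and b > b'). Ranking the 4 terms shows the dominant one is 5 · n^4 · (log n)^2. Hence f(n) ∈ Θ(n^4 · (log n)^2).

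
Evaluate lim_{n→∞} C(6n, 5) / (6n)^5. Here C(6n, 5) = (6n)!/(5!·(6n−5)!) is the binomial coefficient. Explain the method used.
lim = 1/5! = 1/120

With N = 6n → ∞: C(N, 5) / N^5 = [N(N−1)…(N−4)] / (5! · N^5) = (1/5!) · 1 · (1 − 1/(6n)) · (1 − 2/(6n)) · (1 − 3/(6n)) · (1 − 4/(6n)). Each factor → 1 as N → ∞, so the limit is 1/5! = 1/120.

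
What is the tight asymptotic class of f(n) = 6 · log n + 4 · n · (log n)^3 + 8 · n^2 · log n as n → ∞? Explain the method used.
f(n) ∈ Θ(n^2 · log n)

Compare the terms by growth order. For large n, n^a · (log n)^b dominates n^a' · (log n)^b' iff a > a', or (a = a' and b > b'). Ranking the 3 terms shows the dominant one is 8 · n^2 · log n. Hence f(n) ∈ Θ(n^2 · log n).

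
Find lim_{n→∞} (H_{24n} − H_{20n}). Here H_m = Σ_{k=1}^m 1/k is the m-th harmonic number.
lim = ln(24/20) = ln(6/5)

Euler-Maclaurin gives H_m = ln m + γ + 1/(2m) + O(1/m^2). The γ and O(1/m) terms cancel in the difference:
  H_{24n} − H_{20n} = ln(24n) − ln(20n) + O(1/n) = ln(24/20) + O(1/n).
Hence the limit is ln(24/20) = ln(6/5).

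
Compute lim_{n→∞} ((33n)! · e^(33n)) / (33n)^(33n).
lim = ∞

Stirling: (33n)! ~ sqrt(2π·33n) · (33n/e)^(33n). Hence
  (33n)! · e^(33n) / (33n)^(33n) ~ sqrt(2π·33n) = sqrt(2π·33) · sqrt(n) → ∞.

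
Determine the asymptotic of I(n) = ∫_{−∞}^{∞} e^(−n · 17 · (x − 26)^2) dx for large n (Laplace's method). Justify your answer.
I(n) = sqrt(π/(17n))

Here φ(x) = 17 · (x − 26)^2 has its unique minimum at x* = 26 with φ(x*) = 0 and φ''(x*) = 34. Laplace's method gives
  I(n) ~ e^(−n φ(x*)) · sqrt(2π / (n · φ''(x*))) = sqrt(2π / (34n)) = sqrt(π/(17n)).
This is exact: substituting u = (x − 26)·sqrt(17n) gives I(n) = (1/sqrt(17n)) ∫_{−∞}^{∞} e^(−u^2) du = sqrt(π/(17n)).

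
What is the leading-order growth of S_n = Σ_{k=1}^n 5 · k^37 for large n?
S_n ~ 5 · n^38 / 38

By integral comparison (Euler-Maclaurin), Σ_{k=1}^n 5 · k^37 = 5 · ∫_0^n x^37 dx + O(n^37) = 5 · n^38/38 + O(n^37). (Equivalently, Faulhaber's formula gives the same leading term.)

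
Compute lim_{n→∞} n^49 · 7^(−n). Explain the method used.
lim = 0

Exponentials with base > 1 dominate every fixed polynomial: for any fixed c, n^c / 7^n → 0 as n → ∞ (e.g. by the ratio test, or by writing 7^n = e^(n ln 7) and noting e^(n ln 7) / n^c → ∞). Hence n^49 · 7^(−n) = n^49 / 7^n → 0.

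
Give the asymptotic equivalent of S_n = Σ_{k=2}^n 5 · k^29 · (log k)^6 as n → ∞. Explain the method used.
S_n ~ n^30 · (log n)^6 / 6

By integral comparison, S_n = ∫_1^n 5 · x^29 · (log x)^6 dx + O(n^29 · (log n)^6). For the integral, the leading term of ∫_1^n x^29 (log x)^6 dx is n^30/30 · (log n)^6 (by repeated integration by parts; each step lowers the log-exponent and produces a relatively O(1/log n) correction). Hence S_n ~ n^30 · (log n)^6 / 6.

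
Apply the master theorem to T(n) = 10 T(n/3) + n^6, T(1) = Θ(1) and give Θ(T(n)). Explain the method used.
T(n) = Θ(n^6)

log_3 10 ≈ 2.096. f(n) = n^6 dominates n^(log_3 10) since 6 > 2.096, and the regularity condition a·f(n/b) = 10·(n/3)^6 = (10/729)·n^6 ≤ c·f(n) holds with c = 10/729 ≈ 0.0137 < 1. So this is Case 3: T(n) = Θ(f(n)) = Θ(n^6).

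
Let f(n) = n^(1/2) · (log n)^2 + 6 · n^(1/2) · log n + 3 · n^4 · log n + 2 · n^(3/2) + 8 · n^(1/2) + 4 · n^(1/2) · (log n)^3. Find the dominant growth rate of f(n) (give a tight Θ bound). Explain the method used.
f(n) ∈ Θ(n^4 · log n)

Compare the terms by growth order. For large n, n^a · (log n)^b dominates n^a' · (log n)^b' iff a > a', or (a = a' and b > b'). Ranking the 6 terms shows the dominant one is 3 · n^4 · log n. Hence f(n) ∈ Θ(n^4 · log n).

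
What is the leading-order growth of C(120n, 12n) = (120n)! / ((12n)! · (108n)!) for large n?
C(120n, 12n) ~ (10000000000/387420489)^(12n) · sqrt(5/(9π·12n))

Write N = 12n. Apply Stirling to each factorial:
  (10N)! ~ sqrt(2π·10N) · (10N/e)^(10N),
  N! ~ sqrt(2π N) · (N/e)^N,
  (9N)! ~ sqrt(2π·9N) · (9N/e)^(9N).
The exponential factors combine to (10N)^(10N) / (N^N · (9N)^(9N)) = 10^(10N)/9^(9N) = (10^10/9^9)^N = (10000000000/387420489)^N.
The square-root prefactors combine to sqrt(2π·10N) / (sqrt(2π N)·sqrt(2π·9N)) = sqrt(10 / (2π·9·N)) = sqrt(5/(9π·12n)).
Substituting N = 12n: C(120n, 12n) ~ (10000000000/387420489)^(12n) · sqrt(5/(9π·12n)).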